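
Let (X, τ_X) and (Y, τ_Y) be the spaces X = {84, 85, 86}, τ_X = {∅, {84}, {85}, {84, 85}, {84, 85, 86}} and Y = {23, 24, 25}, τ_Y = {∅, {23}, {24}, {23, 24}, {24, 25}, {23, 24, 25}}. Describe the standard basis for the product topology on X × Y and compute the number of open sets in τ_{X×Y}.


Basis B = {∅ × ∅, {84} × {23}, {84} × {24}, {85} × {23}, {85} × {24}, {84} × {23, 24}, {84, 85} × {23}, {84} × {24, 25}, {84, 85} × {24}, {85} × {23, 24}, {85} × {24, 25}, {84} × {23, 24, 25}, {84, 85, 86} × {23}, {84, 85, 86} × {24}, {85} × {23, 24, 25}, {84, 85} × {23, 24}, {84, 85} × {24, 25}, {84, 85} × {23, 24, 25}, {84, 85, 86} × {23, 24}, {84, 85, 86} × {24, 25}, {84, 85, 86} × {23, 24, 25}}; |τ_{X×Y}| = 70.

Enumerate products U × V with U ∈ τ_X, V ∈ τ_Y (deduplicated):
  ∅ × ∅ = {} (∅)
  {84} × {23} = {(84,23)}
  {84} × {24} = {(84,24)}
  {85} × {23} = {(85,23)}
  {85} × {24} = {(85,24)}
  {84} × {23, 24} = {(84,23), (84,24)}
  {84, 85} × {23} = {(84,23), (85,23)}
  {84} × {24, 25} = {(84,24), (84,25)}
  {84, 85} × {24} = {(84,24), (85,24)}
  {85} × {23, 24} = {(85,23), (85,24)}
  {85} × {24, 25} = {(85,24), (85,25)}
  {84} × {23, 24, 25} = {(84,23), (84,24), (84,25)}
  {84, 85, 86} × {23} = {(84,23), (85,23), (86,23)}
  {84, 85, 86} × {24} = {(84,24), (85,24), (86,24)}
  {85} × {23, 24, 25} = {(85,23), (85,24), (85,25)}
  {84, 85} × {23, 24} = {(84,23), (84,24), (85,23), (85,24)}
  {84, 85} × {24, 25} = {(84,24), (84,25), (85,24), (85,25)}
  {84, 85} × {23, 24, 25} = {(84,23), (84,24), (84,25), (85,23), (85,24), (85,25)}
  {84, 85, 86} × {23, 24} = {(84,23), (84,24), (85,23), (85,24), (86,23), (86,24)}
  {84, 85, 86} × {24, 25} = {(84,24), (84,25), (85,24), (85,25), (86,24), (86,25)}
  {84, 85, 86} × {23, 24, 25} = {(84,23), (84,24), (84,25), (85,23), (85,24), (85,25), (86,23), (86,24), (86,25)}
These 21 distinct sets form the basis B.
Close under arbitrary unions to get τ_{X×Y}; counting gives |τ_{X×Y}| = 70.


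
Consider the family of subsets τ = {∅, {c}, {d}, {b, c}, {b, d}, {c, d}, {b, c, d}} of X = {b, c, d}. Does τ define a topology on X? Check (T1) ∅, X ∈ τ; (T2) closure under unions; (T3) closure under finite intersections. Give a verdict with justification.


τ is NOT a topology on X.

Axiom (T1): ∅ ∈ τ? Yes; X ∈ τ? Yes.
Axiom (T2/T3): check pairwise unions and intersections of members of τ.
Counterexample for (T3): {b, c} ∩ {b, d} = {b} ∉ τ. Therefore τ is NOT a topology.


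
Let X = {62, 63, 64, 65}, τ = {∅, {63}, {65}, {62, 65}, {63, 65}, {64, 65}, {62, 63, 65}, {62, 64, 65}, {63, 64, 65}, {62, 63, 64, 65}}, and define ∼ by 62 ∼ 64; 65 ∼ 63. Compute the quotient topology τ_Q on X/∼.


X/∼ = {[62=64], [63=65]}; |τ_Q| = 3.

Equivalence classes: [62=64], [63=65].
Quotient map π: X → X/∼ sends 62 ↦ [62=64], 63 ↦ [63=65], 64 ↦ [62=64], 65 ↦ [63=65].
For each subset V ⊆ X/∼, compute π^{-1}(V) ⊆ X and check whether π^{-1}(V) ∈ τ. V is open in τ_Q iff π^{-1}(V) ∈ τ.
  V = {}: π^{-1}(V) = ∅ ∈ τ ✓.
  V = {[62=64]}: π^{-1}(V) = {62, 64} ∉ τ ✗.
  V = {[63=65]}: π^{-1}(V) = {63, 65} ∈ τ ✓.
  V = {[62=64], [63=65]}: π^{-1}(V) = {62, 63, 64, 65} ∈ τ ✓.
Open sets in the quotient: τ_Q = {{}, {[63=65]}, {[62=64], [63=65]}} (3 elements).


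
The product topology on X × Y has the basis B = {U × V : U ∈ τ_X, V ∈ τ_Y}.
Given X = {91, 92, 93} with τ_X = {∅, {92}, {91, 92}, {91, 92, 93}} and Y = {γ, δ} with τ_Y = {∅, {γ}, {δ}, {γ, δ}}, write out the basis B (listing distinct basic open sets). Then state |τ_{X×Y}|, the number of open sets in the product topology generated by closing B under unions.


Basis B = {∅ × ∅, {92} × {γ}, {92} × {δ}, {91, 92} × {γ}, {91, 92} × {δ}, {92} × {γ, δ}, {91, 92, 93} × {γ}, {91, 92, 93} × {δ}, {91, 92} × {γ, δ}, {91, 92, 93} × {γ, δ}}; |τ_{X×Y}| = 16.

Enumerate products U × V with U ∈ τ_X, V ∈ τ_Y (deduplicated):
  ∅ × ∅ = {} (∅)
  {92} × {γ} = {(92,γ)}
  {92} × {δ} = {(92,δ)}
  {91, 92} × {γ} = {(91,γ), (92,γ)}
  {91, 92} × {δ} = {(91,δ), (92,δ)}
  {92} × {γ, δ} = {(92,γ), (92,δ)}
  {91, 92, 93} × {γ} = {(91,γ), (92,γ), (93,γ)}
  {91, 92, 93} × {δ} = {(91,δ), (92,δ), (93,δ)}
  {91, 92} × {γ, δ} = {(91,γ), (91,δ), (92,γ), (92,δ)}
  {91, 92, 93} × {γ, δ} = {(91,γ), (91,δ), (92,γ), (92,δ), (93,γ), (93,δ)}
These 10 distinct sets form the basis B.
Close under arbitrary unions to get τ_{X×Y}; counting gives |τ_{X×Y}| = 16.


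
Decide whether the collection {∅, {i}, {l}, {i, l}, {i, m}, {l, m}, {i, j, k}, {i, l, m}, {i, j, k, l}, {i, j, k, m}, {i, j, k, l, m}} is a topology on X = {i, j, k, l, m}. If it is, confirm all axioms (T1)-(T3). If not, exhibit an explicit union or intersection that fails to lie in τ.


τ is NOT a topology on X.

Axiom (T1): ∅ ∈ τ? Yes; X ∈ τ? Yes.
Axiom (T2/T3): check pairwise unions and intersections of members of τ.
Counterexample for (T3): {i, m} ∩ {l, m} = {m} ∉ τ. Therefore τ is NOT a topology.


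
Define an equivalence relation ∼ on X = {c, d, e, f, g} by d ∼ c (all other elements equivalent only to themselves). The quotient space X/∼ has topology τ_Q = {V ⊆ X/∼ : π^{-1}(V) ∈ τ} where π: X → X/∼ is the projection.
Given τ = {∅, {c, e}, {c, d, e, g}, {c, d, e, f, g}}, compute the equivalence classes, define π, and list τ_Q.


X/∼ = {[c=d], [e], [f], [g]}; |τ_Q| = 3.

Equivalence classes: [c=d], [e], [f], [g].
Quotient map π: X → X/∼ sends c ↦ [c=d], d ↦ [c=d], e ↦ [e], f ↦ [f], g ↦ [g].
For each subset V ⊆ X/∼, compute π^{-1}(V) ⊆ X and check whether π^{-1}(V) ∈ τ. V is open in τ_Q iff π^{-1}(V) ∈ τ.
  V = {}: π^{-1}(V) = ∅ ∈ τ ✓.
  V = {[c=d]}: π^{-1}(V) = {c, d} ∉ τ ✗.
  V = {[e]}: π^{-1}(V) = {e} ∉ τ ✗.
  V = {[c=d], [e]}: π^{-1}(V) = {c, d, e} ∉ τ ✗.
  V = {[f]}: π^{-1}(V) = {f} ∉ τ ✗.
  V = {[c=d], [f]}: π^{-1}(V) = {c, d, f} ∉ τ ✗.
  V = {[e], [f]}: π^{-1}(V) = {e, f} ∉ τ ✗.
  V = {[c=d], [e], [f]}: π^{-1}(V) = {c, d, e, f} ∉ τ ✗.
  V = {[g]}: π^{-1}(V) = {g} ∉ τ ✗.
  V = {[c=d], [g]}: π^{-1}(V) = {c, d, g} ∉ τ ✗.
  V = {[e], [g]}: π^{-1}(V) = {e, g} ∉ τ ✗.
  V = {[c=d], [e], [g]}: π^{-1}(V) = {c, d, e, g} ∈ τ ✓.
  V = {[f], [g]}: π^{-1}(V) = {f, g} ∉ τ ✗.
  V = {[c=d], [f], [g]}: π^{-1}(V) = {c, d, f, g} ∉ τ ✗.
  V = {[e], [f], [g]}: π^{-1}(V) = {e, f, g} ∉ τ ✗.
  V = {[c=d], [e], [f], [g]}: π^{-1}(V) = {c, d, e, f, g} ∈ τ ✓.
Open sets in the quotient: τ_Q = {{}, {[c=d], [e], [g]}, {[c=d], [e], [f], [g]}} (3 elements).


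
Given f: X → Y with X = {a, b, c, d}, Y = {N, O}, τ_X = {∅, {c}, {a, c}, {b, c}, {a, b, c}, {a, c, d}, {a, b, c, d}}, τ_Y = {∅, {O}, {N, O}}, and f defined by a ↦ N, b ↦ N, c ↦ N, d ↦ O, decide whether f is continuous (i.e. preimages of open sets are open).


f is NOT continuous.

Compute f^{-1}(U) for each U ∈ τ_Y:
  U = ∅: f^{-1}(U) = ∅ ∈ τ_X ✓.
  U = {O}: f^{-1}(U) = {d} ∉ τ_X ✗.
  U = {N, O}: f^{-1}(U) = {a, b, c, d} ∈ τ_X ✓.
Found U = {O} with f^{-1}(U) = {d} not in τ_X. Therefore f is NOT continuous.


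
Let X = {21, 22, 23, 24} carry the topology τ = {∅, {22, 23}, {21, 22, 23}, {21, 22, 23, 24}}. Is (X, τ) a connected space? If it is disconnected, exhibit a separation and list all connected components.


(X, τ) is connected.

Find clopen sets (U ∈ τ with X ∖ U ∈ τ):
  U = ∅, X ∖ U = {21, 22, 23, 24} — both open, so U is clopen.
  U = {21, 22, 23, 24}, X ∖ U = ∅ — both open, so U is clopen.
Only trivial clopens (∅ and X) exist, so (X, τ) is connected.
Compute connected components by grouping points that agree on all clopens:
  component: {21, 22, 23, 24}


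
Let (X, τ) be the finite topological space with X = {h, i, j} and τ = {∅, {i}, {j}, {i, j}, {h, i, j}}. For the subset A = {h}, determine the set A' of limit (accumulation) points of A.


A' = ∅

For each x ∈ X, list the open sets U ∈ τ with x ∈ U, then check whether U ∩ (A ∖ {x}) ≠ ∅ for every such U.
  x = h: open {h, i, j} ∋ x has {h, i, j} ∩ (A ∖ {h}) = ∅, so x is NOT a limit point.
  x = i: open {i} ∋ x has {i} ∩ (A ∖ {i}) = ∅, so x is NOT a limit point.
  x = j: open {j} ∋ x has {j} ∩ (A ∖ {j}) = ∅, so x is NOT a limit point.
Collecting: A' = ∅.


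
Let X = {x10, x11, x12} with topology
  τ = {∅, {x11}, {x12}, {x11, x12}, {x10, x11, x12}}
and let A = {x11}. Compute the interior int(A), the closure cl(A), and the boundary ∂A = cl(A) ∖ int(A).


int(A) = {x11}, cl(A) = {x10, x11}, ∂A = {x10}.

Closed sets in (X, τ) are complements of opens:
  closed(X, τ) = {∅, {x10}, {x10, x11}, {x10, x12}, {x10, x11, x12}}.
int(A) = ⋃ {U ∈ τ : U ⊆ A}. Opens contained in A: ∅, {x11}.
Taking the union of these: int(A) = {x11}.
cl(A) = ⋂ {C closed : A ⊆ C}. Closed sets containing A: {x10, x11}, {x10, x11, x12}.
Intersecting these: cl(A) = {x10, x11}.
∂A = cl(A) ∖ int(A) = {x10, x11} ∖ {x11} = {x10}.


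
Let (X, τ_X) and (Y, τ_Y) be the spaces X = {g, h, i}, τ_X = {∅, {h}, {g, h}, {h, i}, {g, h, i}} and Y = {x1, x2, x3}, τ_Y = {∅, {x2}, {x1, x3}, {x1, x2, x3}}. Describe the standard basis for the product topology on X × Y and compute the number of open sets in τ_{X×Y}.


Basis B = {∅ × ∅, {h} × {x2}, {g, h} × {x2}, {h} × {x1, x3}, {h, i} × {x2}, {g, h, i} × {x2}, {h} × {x1, x2, x3}, {g, h} × {x1, x3}, {h, i} × {x1, x3}, {g, h} × {x1, x2, x3}, {g, h, i} × {x1, x3}, {h, i} × {x1, x2, x3}, {g, h, i} × {x1, x2, x3}}; |τ_{X×Y}| = 25.

Enumerate products U × V with U ∈ τ_X, V ∈ τ_Y (deduplicated):
  ∅ × ∅ = {} (∅)
  {h} × {x2} = {(h,x2)}
  {g, h} × {x2} = {(g,x2), (h,x2)}
  {h} × {x1, x3} = {(h,x1), (h,x3)}
  {h, i} × {x2} = {(h,x2), (i,x2)}
  {g, h, i} × {x2} = {(g,x2), (h,x2), (i,x2)}
  {h} × {x1, x2, x3} = {(h,x1), (h,x2), (h,x3)}
  {g, h} × {x1, x3} = {(g,x1), (g,x3), (h,x1), (h,x3)}
  {h, i} × {x1, x3} = {(h,x1), (h,x3), (i,x1), (i,x3)}
  {g, h} × {x1, x2, x3} = {(g,x1), (g,x2), (g,x3), (h,x1), (h,x2), (h,x3)}
  {g, h, i} × {x1, x3} = {(g,x1), (g,x3), (h,x1), (h,x3), (i,x1), (i,x3)}
  {h, i} × {x1, x2, x3} = {(h,x1), (h,x2), (h,x3), (i,x1), (i,x2), (i,x3)}
  {g, h, i} × {x1, x2, x3} = {(g,x1), (g,x2), (g,x3), (h,x1), (h,x2), (h,x3), (i,x1), (i,x2), (i,x3)}
These 13 distinct sets form the basis B.
Close under arbitrary unions to get τ_{X×Y}; counting gives |τ_{X×Y}| = 25.


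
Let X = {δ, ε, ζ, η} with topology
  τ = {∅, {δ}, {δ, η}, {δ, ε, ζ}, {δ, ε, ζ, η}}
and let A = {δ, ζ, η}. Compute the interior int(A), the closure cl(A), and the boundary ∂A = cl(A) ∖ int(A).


int(A) = {δ, η}, cl(A) = {δ, ε, ζ, η}, ∂A = {ε, ζ}.

Closed sets in (X, τ) are complements of opens:
  closed(X, τ) = {∅, {η}, {ε, ζ}, {ε, ζ, η}, {δ, ε, ζ, η}}.
int(A) = ⋃ {U ∈ τ : U ⊆ A}. Opens contained in A: ∅, {δ}, {δ, η}.
Taking the union of these: int(A) = {δ, η}.
cl(A) = ⋂ {C closed : A ⊆ C}. Closed sets containing A: {δ, ε, ζ, η}.
Intersecting these: cl(A) = {δ, ε, ζ, η}.
∂A = cl(A) ∖ int(A) = {δ, ε, ζ, η} ∖ {δ, η} = {ε, ζ}.


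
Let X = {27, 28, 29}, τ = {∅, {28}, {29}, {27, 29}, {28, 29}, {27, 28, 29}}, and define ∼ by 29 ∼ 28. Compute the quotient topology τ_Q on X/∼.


X/∼ = {[27], [28=29]}; |τ_Q| = 3.

Equivalence classes: [27], [28=29].
Quotient map π: X → X/∼ sends 27 ↦ [27], 28 ↦ [28=29], 29 ↦ [28=29].
For each subset V ⊆ X/∼, compute π^{-1}(V) ⊆ X and check whether π^{-1}(V) ∈ τ. V is open in τ_Q iff π^{-1}(V) ∈ τ.
  V = {}: π^{-1}(V) = ∅ ∈ τ ✓.
  V = {[27]}: π^{-1}(V) = {27} ∉ τ ✗.
  V = {[28=29]}: π^{-1}(V) = {28, 29} ∈ τ ✓.
  V = {[27], [28=29]}: π^{-1}(V) = {27, 28, 29} ∈ τ ✓.
Open sets in the quotient: τ_Q = {{}, {[28=29]}, {[27], [28=29]}} (3 elements).


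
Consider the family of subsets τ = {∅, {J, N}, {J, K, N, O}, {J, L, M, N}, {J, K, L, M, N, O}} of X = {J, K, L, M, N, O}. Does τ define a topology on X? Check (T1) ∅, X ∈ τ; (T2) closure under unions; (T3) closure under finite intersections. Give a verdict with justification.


τ IS a topology on X.

Axiom (T1): ∅ ∈ τ? Yes; X ∈ τ? Yes.
Axiom (T2/T3): check pairwise unions and intersections of members of τ.
All pairwise intersections and unions checked — each lies in τ. Therefore τ satisfies (T1), (T2), (T3): it IS a topology on X.


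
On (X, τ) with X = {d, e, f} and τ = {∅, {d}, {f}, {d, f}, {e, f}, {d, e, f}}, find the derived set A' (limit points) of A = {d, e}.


A' = ∅

For each x ∈ X, list the open sets U ∈ τ with x ∈ U, then check whether U ∩ (A ∖ {x}) ≠ ∅ for every such U.
  x = d: open {d} ∋ x has {d} ∩ (A ∖ {d}) = ∅, so x is NOT a limit point.
  x = e: open {e, f} ∋ x has {e, f} ∩ (A ∖ {e}) = ∅, so x is NOT a limit point.
  x = f: open {f} ∋ x has {f} ∩ (A ∖ {f}) = ∅, so x is NOT a limit point.
Collecting: A' = ∅.


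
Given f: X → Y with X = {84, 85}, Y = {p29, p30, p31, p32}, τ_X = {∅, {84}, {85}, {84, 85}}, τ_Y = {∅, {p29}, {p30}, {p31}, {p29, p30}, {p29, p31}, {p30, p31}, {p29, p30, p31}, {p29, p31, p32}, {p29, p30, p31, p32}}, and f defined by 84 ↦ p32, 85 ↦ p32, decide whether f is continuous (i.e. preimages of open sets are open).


f IS continuous.

Compute f^{-1}(U) for each U ∈ τ_Y:
  U = ∅: f^{-1}(U) = ∅ ∈ τ_X ✓.
  U = {p29}: f^{-1}(U) = ∅ ∈ τ_X ✓.
  U = {p30}: f^{-1}(U) = ∅ ∈ τ_X ✓.
  U = {p31}: f^{-1}(U) = ∅ ∈ τ_X ✓.
  U = {p29, p30}: f^{-1}(U) = ∅ ∈ τ_X ✓.
  U = {p29, p31}: f^{-1}(U) = ∅ ∈ τ_X ✓.
  U = {p30, p31}: f^{-1}(U) = ∅ ∈ τ_X ✓.
  U = {p29, p30, p31}: f^{-1}(U) = ∅ ∈ τ_X ✓.
  U = {p29, p31, p32}: f^{-1}(U) = {84, 85} ∈ τ_X ✓.
  U = {p29, p30, p31, p32}: f^{-1}(U) = {84, 85} ∈ τ_X ✓.
Every preimage lies in τ_X, so f IS continuous.


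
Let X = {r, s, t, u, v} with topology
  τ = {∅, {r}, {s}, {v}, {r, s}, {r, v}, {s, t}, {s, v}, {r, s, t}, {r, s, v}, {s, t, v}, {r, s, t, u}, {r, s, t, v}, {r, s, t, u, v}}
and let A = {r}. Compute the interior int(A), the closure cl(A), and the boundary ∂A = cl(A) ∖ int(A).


int(A) = {r}, cl(A) = {r, u}, ∂A = {u}.

Closed sets in (X, τ) are complements of opens:
  closed(X, τ) = {∅, {u}, {v}, {r, u}, {t, u}, {u, v}, {r, t, u}, {r, u, v}, {s, t, u}, {t, u, v}, {r, s, t, u}, {r, t, u, v}, {s, t, u, v}, {r, s, t, u, v}}.
int(A) = ⋃ {U ∈ τ : U ⊆ A}. Opens contained in A: ∅, {r}.
Taking the union of these: int(A) = {r}.
cl(A) = ⋂ {C closed : A ⊆ C}. Closed sets containing A: {r, u}, {r, t, u}, {r, u, v}, {r, s, t, u}, {r, t, u, v}, {r, s, t, u, v}.
Intersecting these: cl(A) = {r, u}.
∂A = cl(A) ∖ int(A) = {r, u} ∖ {r} = {u}.


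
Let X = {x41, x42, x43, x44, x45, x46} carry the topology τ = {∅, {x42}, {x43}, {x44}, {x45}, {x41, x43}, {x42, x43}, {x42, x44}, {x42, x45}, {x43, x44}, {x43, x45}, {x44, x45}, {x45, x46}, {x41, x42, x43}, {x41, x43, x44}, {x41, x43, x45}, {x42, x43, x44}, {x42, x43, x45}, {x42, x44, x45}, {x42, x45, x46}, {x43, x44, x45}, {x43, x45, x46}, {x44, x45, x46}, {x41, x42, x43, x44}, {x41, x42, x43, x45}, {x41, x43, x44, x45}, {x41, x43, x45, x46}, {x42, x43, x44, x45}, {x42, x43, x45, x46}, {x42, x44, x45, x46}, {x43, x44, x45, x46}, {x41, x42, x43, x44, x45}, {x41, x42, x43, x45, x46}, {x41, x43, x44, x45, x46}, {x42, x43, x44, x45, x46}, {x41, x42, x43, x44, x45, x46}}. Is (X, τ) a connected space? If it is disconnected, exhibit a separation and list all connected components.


(X, τ) is disconnected; components = [{x42}, {x44}, {x41, x43}, {x45, x46}].

Find clopen sets (U ∈ τ with X ∖ U ∈ τ):
  U = ∅, X ∖ U = {x41, x42, x43, x44, x45, x46} — both open, so U is clopen.
  U = {x42}, X ∖ U = {x41, x43, x44, x45, x46} — both open, so U is clopen.
  U = {x44}, X ∖ U = {x41, x42, x43, x45, x46} — both open, so U is clopen.
  U = {x41, x43}, X ∖ U = {x42, x44, x45, x46} — both open, so U is clopen.
  U = {x42, x44}, X ∖ U = {x41, x43, x45, x46} — both open, so U is clopen.
  U = {x45, x46}, X ∖ U = {x41, x42, x43, x44} — both open, so U is clopen.
  U = {x41, x42, x43}, X ∖ U = {x44, x45, x46} — both open, so U is clopen.
  U = {x41, x43, x44}, X ∖ U = {x42, x45, x46} — both open, so U is clopen.
  U = {x42, x45, x46}, X ∖ U = {x41, x43, x44} — both open, so U is clopen.
  U = {x44, x45, x46}, X ∖ U = {x41, x42, x43} — both open, so U is clopen.
  U = {x41, x42, x43, x44}, X ∖ U = {x45, x46} — both open, so U is clopen.
  U = {x41, x43, x45, x46}, X ∖ U = {x42, x44} — both open, so U is clopen.
  U = {x42, x44, x45, x46}, X ∖ U = {x41, x43} — both open, so U is clopen.
  U = {x41, x42, x43, x45, x46}, X ∖ U = {x44} — both open, so U is clopen.
  U = {x41, x43, x44, x45, x46}, X ∖ U = {x42} — both open, so U is clopen.
  U = {x41, x42, x43, x44, x45, x46}, X ∖ U = ∅ — both open, so U is clopen.
Nontrivial clopen(s) exist: e.g. {x42, x44}. So (X, τ) is disconnected.
Compute connected components by grouping points that agree on all clopens:
  component: {x42}
  component: {x44}
  component: {x41, x43}
  component: {x45, x46}


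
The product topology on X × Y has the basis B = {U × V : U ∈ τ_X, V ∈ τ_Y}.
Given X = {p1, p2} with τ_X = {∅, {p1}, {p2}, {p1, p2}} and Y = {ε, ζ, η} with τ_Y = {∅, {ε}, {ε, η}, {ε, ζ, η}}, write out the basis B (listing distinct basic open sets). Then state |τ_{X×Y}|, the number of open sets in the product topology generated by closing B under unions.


Basis B = {∅ × ∅, {p1} × {ε}, {p2} × {ε}, {p1} × {ε, η}, {p1, p2} × {ε}, {p2} × {ε, η}, {p1} × {ε, ζ, η}, {p2} × {ε, ζ, η}, {p1, p2} × {ε, η}, {p1, p2} × {ε, ζ, η}}; |τ_{X×Y}| = 16.

Enumerate products U × V with U ∈ τ_X, V ∈ τ_Y (deduplicated):
  ∅ × ∅ = {} (∅)
  {p1} × {ε} = {(p1,ε)}
  {p2} × {ε} = {(p2,ε)}
  {p1} × {ε, η} = {(p1,ε), (p1,η)}
  {p1, p2} × {ε} = {(p1,ε), (p2,ε)}
  {p2} × {ε, η} = {(p2,ε), (p2,η)}
  {p1} × {ε, ζ, η} = {(p1,ε), (p1,ζ), (p1,η)}
  {p2} × {ε, ζ, η} = {(p2,ε), (p2,ζ), (p2,η)}
  {p1, p2} × {ε, η} = {(p1,ε), (p1,η), (p2,ε), (p2,η)}
  {p1, p2} × {ε, ζ, η} = {(p1,ε), (p1,ζ), (p1,η), (p2,ε), (p2,ζ), (p2,η)}
These 10 distinct sets form the basis B.
Close under arbitrary unions to get τ_{X×Y}; counting gives |τ_{X×Y}| = 16.


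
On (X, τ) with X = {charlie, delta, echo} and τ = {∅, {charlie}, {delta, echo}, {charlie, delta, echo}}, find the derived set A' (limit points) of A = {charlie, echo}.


A' = {delta}

For each x ∈ X, list the open sets U ∈ τ with x ∈ U, then check whether U ∩ (A ∖ {x}) ≠ ∅ for every such U.
  x = charlie: open {charlie} ∋ x has {charlie} ∩ (A ∖ {charlie}) = ∅, so x is NOT a limit point.
  x = delta: opens ∋ x are {delta, echo}, {charlie, delta, echo}; each meets A ∖ {delta}, so x IS a limit point.
  x = echo: open {delta, echo} ∋ x has {delta, echo} ∩ (A ∖ {echo}) = ∅, so x is NOT a limit point.
Collecting: A' = {delta}.


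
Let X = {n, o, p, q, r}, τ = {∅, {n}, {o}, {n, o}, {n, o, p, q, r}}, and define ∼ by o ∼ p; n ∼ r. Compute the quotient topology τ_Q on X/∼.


X/∼ = {[n=r], [o=p], [q]}; |τ_Q| = 2.

Equivalence classes: [n=r], [o=p], [q].
Quotient map π: X → X/∼ sends n ↦ [n=r], o ↦ [o=p], p ↦ [o=p], q ↦ [q], r ↦ [n=r].
For each subset V ⊆ X/∼, compute π^{-1}(V) ⊆ X and check whether π^{-1}(V) ∈ τ. V is open in τ_Q iff π^{-1}(V) ∈ τ.
  V = {}: π^{-1}(V) = ∅ ∈ τ ✓.
  V = {[n=r]}: π^{-1}(V) = {n, r} ∉ τ ✗.
  V = {[o=p]}: π^{-1}(V) = {o, p} ∉ τ ✗.
  V = {[n=r], [o=p]}: π^{-1}(V) = {n, o, p, r} ∉ τ ✗.
  V = {[q]}: π^{-1}(V) = {q} ∉ τ ✗.
  V = {[n=r], [q]}: π^{-1}(V) = {n, q, r} ∉ τ ✗.
  V = {[o=p], [q]}: π^{-1}(V) = {o, p, q} ∉ τ ✗.
  V = {[n=r], [o=p], [q]}: π^{-1}(V) = {n, o, p, q, r} ∈ τ ✓.
Open sets in the quotient: τ_Q = {{}, {[n=r], [o=p], [q]}} (2 elements).


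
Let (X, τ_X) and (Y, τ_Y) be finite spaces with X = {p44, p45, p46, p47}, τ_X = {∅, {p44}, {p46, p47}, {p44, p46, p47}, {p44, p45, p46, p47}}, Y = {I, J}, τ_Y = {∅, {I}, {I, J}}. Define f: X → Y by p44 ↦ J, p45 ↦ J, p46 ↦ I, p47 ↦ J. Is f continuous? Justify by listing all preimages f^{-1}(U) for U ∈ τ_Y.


f is NOT continuous.

Compute f^{-1}(U) for each U ∈ τ_Y:
  U = ∅: f^{-1}(U) = ∅ ∈ τ_X ✓.
  U = {I}: f^{-1}(U) = {p46} ∉ τ_X ✗.
  U = {I, J}: f^{-1}(U) = {p44, p45, p46, p47} ∈ τ_X ✓.
Found U = {I} with f^{-1}(U) = {p46} not in τ_X. Therefore f is NOT continuous.


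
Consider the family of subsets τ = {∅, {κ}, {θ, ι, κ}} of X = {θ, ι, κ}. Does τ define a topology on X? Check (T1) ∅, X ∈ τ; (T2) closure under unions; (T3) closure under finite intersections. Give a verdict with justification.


τ IS a topology on X.

Axiom (T1): ∅ ∈ τ? Yes; X ∈ τ? Yes.
Axiom (T2/T3): check pairwise unions and intersections of members of τ.
All pairwise intersections and unions checked — each lies in τ. Therefore τ satisfies (T1), (T2), (T3): it IS a topology on X.


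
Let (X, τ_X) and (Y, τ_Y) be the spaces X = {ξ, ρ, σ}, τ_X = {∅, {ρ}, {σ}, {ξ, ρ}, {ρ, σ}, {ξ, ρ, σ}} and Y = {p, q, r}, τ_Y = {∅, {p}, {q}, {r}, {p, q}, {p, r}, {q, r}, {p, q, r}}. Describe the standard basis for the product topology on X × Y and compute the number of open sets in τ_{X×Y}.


Basis B = {∅ × ∅, {ρ} × {p}, {ρ} × {q}, {ρ} × {r}, {σ} × {p}, {σ} × {q}, {σ} × {r}, {ξ, ρ} × {p}, {ξ, ρ} × {q}, {ξ, ρ} × {r}, {ρ} × {p, q}, {ρ} × {p, r}, {ρ, σ} × {p}, {ρ} × {q, r}, {ρ, σ} × {q}, {ρ, σ} × {r}, {σ} × {p, q}, {σ} × {p, r}, {σ} × {q, r}, {ξ, ρ, σ} × {p}, {ξ, ρ, σ} × {q}, {ξ, ρ, σ} × {r}, {ρ} × {p, q, r}, {σ} × {p, q, r}, {ξ, ρ} × {p, q}, {ξ, ρ} × {p, r}, {ξ, ρ} × {q, r}, {ρ, σ} × {p, q}, {ρ, σ} × {p, r}, {ρ, σ} × {q, r}, {ξ, ρ} × {p, q, r}, {ξ, ρ, σ} × {p, q}, {ξ, ρ, σ} × {p, r}, {ξ, ρ, σ} × {q, r}, {ρ, σ} × {p, q, r}, {ξ, ρ, σ} × {p, q, r}}; |τ_{X×Y}| = 216.

Enumerate products U × V with U ∈ τ_X, V ∈ τ_Y (deduplicated):
  ∅ × ∅ = {} (∅)
  {ρ} × {p} = {(ρ,p)}
  {ρ} × {q} = {(ρ,q)}
  {ρ} × {r} = {(ρ,r)}
  {σ} × {p} = {(σ,p)}
  {σ} × {q} = {(σ,q)}
  {σ} × {r} = {(σ,r)}
  {ξ, ρ} × {p} = {(ξ,p), (ρ,p)}
  {ξ, ρ} × {q} = {(ξ,q), (ρ,q)}
  {ξ, ρ} × {r} = {(ξ,r), (ρ,r)}
  {ρ} × {p, q} = {(ρ,p), (ρ,q)}
  {ρ} × {p, r} = {(ρ,p), (ρ,r)}
  {ρ, σ} × {p} = {(ρ,p), (σ,p)}
  {ρ} × {q, r} = {(ρ,q), (ρ,r)}
  {ρ, σ} × {q} = {(ρ,q), (σ,q)}
  {ρ, σ} × {r} = {(ρ,r), (σ,r)}
  {σ} × {p, q} = {(σ,p), (σ,q)}
  {σ} × {p, r} = {(σ,p), (σ,r)}
  {σ} × {q, r} = {(σ,q), (σ,r)}
  {ξ, ρ, σ} × {p} = {(ξ,p), (ρ,p), (σ,p)}
  {ξ, ρ, σ} × {q} = {(ξ,q), (ρ,q), (σ,q)}
  {ξ, ρ, σ} × {r} = {(ξ,r), (ρ,r), (σ,r)}
  {ρ} × {p, q, r} = {(ρ,p), (ρ,q), (ρ,r)}
  {σ} × {p, q, r} = {(σ,p), (σ,q), (σ,r)}
  {ξ, ρ} × {p, q} = {(ξ,p), (ξ,q), (ρ,p), (ρ,q)}
  {ξ, ρ} × {p, r} = {(ξ,p), (ξ,r), (ρ,p), (ρ,r)}
  {ξ, ρ} × {q, r} = {(ξ,q), (ξ,r), (ρ,q), (ρ,r)}
  {ρ, σ} × {p, q} = {(ρ,p), (ρ,q), (σ,p), (σ,q)}
  {ρ, σ} × {p, r} = {(ρ,p), (ρ,r), (σ,p), (σ,r)}
  {ρ, σ} × {q, r} = {(ρ,q), (ρ,r), (σ,q), (σ,r)}
  {ξ, ρ} × {p, q, r} = {(ξ,p), (ξ,q), (ξ,r), (ρ,p), (ρ,q), (ρ,r)}
  {ξ, ρ, σ} × {p, q} = {(ξ,p), (ξ,q), (ρ,p), (ρ,q), (σ,p), (σ,q)}
  {ξ, ρ, σ} × {p, r} = {(ξ,p), (ξ,r), (ρ,p), (ρ,r), (σ,p), (σ,r)}
  {ξ, ρ, σ} × {q, r} = {(ξ,q), (ξ,r), (ρ,q), (ρ,r), (σ,q), (σ,r)}
  {ρ, σ} × {p, q, r} = {(ρ,p), (ρ,q), (ρ,r), (σ,p), (σ,q), (σ,r)}
  {ξ, ρ, σ} × {p, q, r} = {(ξ,p), (ξ,q), (ξ,r), (ρ,p), (ρ,q), (ρ,r), (σ,p), (σ,q), (σ,r)}
These 36 distinct sets form the basis B.
Close under arbitrary unions to get τ_{X×Y}; counting gives |τ_{X×Y}| = 216.


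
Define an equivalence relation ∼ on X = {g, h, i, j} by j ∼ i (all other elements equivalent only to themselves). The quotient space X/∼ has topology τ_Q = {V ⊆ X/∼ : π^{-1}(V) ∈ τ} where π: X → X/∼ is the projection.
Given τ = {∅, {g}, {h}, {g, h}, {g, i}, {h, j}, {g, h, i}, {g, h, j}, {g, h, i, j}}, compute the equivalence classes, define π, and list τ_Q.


X/∼ = {[g], [h], [i=j]}; |τ_Q| = 5.

Equivalence classes: [g], [h], [i=j].
Quotient map π: X → X/∼ sends g ↦ [g], h ↦ [h], i ↦ [i=j], j ↦ [i=j].
For each subset V ⊆ X/∼, compute π^{-1}(V) ⊆ X and check whether π^{-1}(V) ∈ τ. V is open in τ_Q iff π^{-1}(V) ∈ τ.
  V = {}: π^{-1}(V) = ∅ ∈ τ ✓.
  V = {[g]}: π^{-1}(V) = {g} ∈ τ ✓.
  V = {[h]}: π^{-1}(V) = {h} ∈ τ ✓.
  V = {[g], [h]}: π^{-1}(V) = {g, h} ∈ τ ✓.
  V = {[i=j]}: π^{-1}(V) = {i, j} ∉ τ ✗.
  V = {[g], [i=j]}: π^{-1}(V) = {g, i, j} ∉ τ ✗.
  V = {[h], [i=j]}: π^{-1}(V) = {h, i, j} ∉ τ ✗.
  V = {[g], [h], [i=j]}: π^{-1}(V) = {g, h, i, j} ∈ τ ✓.
Open sets in the quotient: τ_Q = {{}, {[g]}, {[h]}, {[g], [h]}, {[g], [h], [i=j]}} (5 elements).


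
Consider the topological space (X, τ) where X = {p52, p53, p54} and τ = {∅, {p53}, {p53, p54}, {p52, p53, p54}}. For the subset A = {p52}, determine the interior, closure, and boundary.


int(A) = ∅, cl(A) = {p52}, ∂A = {p52}.

Closed sets in (X, τ) are complements of opens:
  closed(X, τ) = {∅, {p52}, {p52, p54}, {p52, p53, p54}}.
int(A) = ⋃ {U ∈ τ : U ⊆ A}. Opens contained in A: ∅.
Taking the union of these: int(A) = ∅.
cl(A) = ⋂ {C closed : A ⊆ C}. Closed sets containing A: {p52}, {p52, p54}, {p52, p53, p54}.
Intersecting these: cl(A) = {p52}.
∂A = cl(A) ∖ int(A) = {p52} ∖ ∅ = {p52}.


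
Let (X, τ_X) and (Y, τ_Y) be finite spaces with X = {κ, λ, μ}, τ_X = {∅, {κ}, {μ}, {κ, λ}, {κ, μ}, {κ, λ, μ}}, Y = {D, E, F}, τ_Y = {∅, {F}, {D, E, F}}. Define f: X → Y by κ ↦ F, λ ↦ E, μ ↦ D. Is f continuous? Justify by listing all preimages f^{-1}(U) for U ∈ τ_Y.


f IS continuous.

Compute f^{-1}(U) for each U ∈ τ_Y:
  U = ∅: f^{-1}(U) = ∅ ∈ τ_X ✓.
  U = {F}: f^{-1}(U) = {κ} ∈ τ_X ✓.
  U = {D, E, F}: f^{-1}(U) = {κ, λ, μ} ∈ τ_X ✓.
Every preimage lies in τ_X, so f IS continuous.


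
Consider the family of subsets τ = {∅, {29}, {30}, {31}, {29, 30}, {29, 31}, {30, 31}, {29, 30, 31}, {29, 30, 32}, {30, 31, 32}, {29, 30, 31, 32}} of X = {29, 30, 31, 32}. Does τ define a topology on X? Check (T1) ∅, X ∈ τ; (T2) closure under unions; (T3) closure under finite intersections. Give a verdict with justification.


τ is NOT a topology on X.

Axiom (T1): ∅ ∈ τ? Yes; X ∈ τ? Yes.
Axiom (T2/T3): check pairwise unions and intersections of members of τ.
Counterexample for (T3): {29, 30, 32} ∩ {30, 31, 32} = {30, 32} ∉ τ. Therefore τ is NOT a topology.


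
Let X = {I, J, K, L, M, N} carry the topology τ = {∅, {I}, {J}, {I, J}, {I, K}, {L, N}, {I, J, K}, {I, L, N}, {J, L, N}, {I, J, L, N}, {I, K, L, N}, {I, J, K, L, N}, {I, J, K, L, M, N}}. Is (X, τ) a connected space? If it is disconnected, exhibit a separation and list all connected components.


(X, τ) is connected.

Find clopen sets (U ∈ τ with X ∖ U ∈ τ):
  U = ∅, X ∖ U = {I, J, K, L, M, N} — both open, so U is clopen.
  U = {I, J, K, L, M, N}, X ∖ U = ∅ — both open, so U is clopen.
Only trivial clopens (∅ and X) exist, so (X, τ) is connected.
Compute connected components by grouping points that agree on all clopens:
  component: {I, J, K, L, M, N}


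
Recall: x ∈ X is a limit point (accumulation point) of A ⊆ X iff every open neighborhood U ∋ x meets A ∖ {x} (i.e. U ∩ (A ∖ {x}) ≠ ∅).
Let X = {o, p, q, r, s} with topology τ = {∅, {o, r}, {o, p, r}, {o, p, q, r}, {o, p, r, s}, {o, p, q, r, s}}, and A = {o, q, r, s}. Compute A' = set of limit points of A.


A' = {o, p, q, r, s}

For each x ∈ X, list the open sets U ∈ τ with x ∈ U, then check whether U ∩ (A ∖ {x}) ≠ ∅ for every such U.
  x = o: opens ∋ x are {o, r}, {o, p, r}, {o, p, q, r}, {o, p, r, s}, {o, p, q, r, s}; each meets A ∖ {o}, so x IS a limit point.
  x = p: opens ∋ x are {o, p, r}, {o, p, q, r}, {o, p, r, s}, {o, p, q, r, s}; each meets A ∖ {p}, so x IS a limit point.
  x = q: opens ∋ x are {o, p, q, r}, {o, p, q, r, s}; each meets A ∖ {q}, so x IS a limit point.
  x = r: opens ∋ x are {o, r}, {o, p, r}, {o, p, q, r}, {o, p, r, s}, {o, p, q, r, s}; each meets A ∖ {r}, so x IS a limit point.
  x = s: opens ∋ x are {o, p, r, s}, {o, p, q, r, s}; each meets A ∖ {s}, so x IS a limit point.
Collecting: A' = {o, p, q, r, s}.


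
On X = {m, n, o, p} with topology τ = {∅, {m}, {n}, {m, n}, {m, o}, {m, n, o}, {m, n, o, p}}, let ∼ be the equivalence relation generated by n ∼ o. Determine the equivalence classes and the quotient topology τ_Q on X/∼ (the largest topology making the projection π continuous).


X/∼ = {[m], [n=o], [p]}; |τ_Q| = 4.

Equivalence classes: [m], [n=o], [p].
Quotient map π: X → X/∼ sends m ↦ [m], n ↦ [n=o], o ↦ [n=o], p ↦ [p].
For each subset V ⊆ X/∼, compute π^{-1}(V) ⊆ X and check whether π^{-1}(V) ∈ τ. V is open in τ_Q iff π^{-1}(V) ∈ τ.
  V = {}: π^{-1}(V) = ∅ ∈ τ ✓.
  V = {[m]}: π^{-1}(V) = {m} ∈ τ ✓.
  V = {[n=o]}: π^{-1}(V) = {n, o} ∉ τ ✗.
  V = {[m], [n=o]}: π^{-1}(V) = {m, n, o} ∈ τ ✓.
  V = {[p]}: π^{-1}(V) = {p} ∉ τ ✗.
  V = {[m], [p]}: π^{-1}(V) = {m, p} ∉ τ ✗.
  V = {[n=o], [p]}: π^{-1}(V) = {n, o, p} ∉ τ ✗.
  V = {[m], [n=o], [p]}: π^{-1}(V) = {m, n, o, p} ∈ τ ✓.
Open sets in the quotient: τ_Q = {{}, {[m]}, {[m], [n=o]}, {[m], [n=o], [p]}} (4 elements).


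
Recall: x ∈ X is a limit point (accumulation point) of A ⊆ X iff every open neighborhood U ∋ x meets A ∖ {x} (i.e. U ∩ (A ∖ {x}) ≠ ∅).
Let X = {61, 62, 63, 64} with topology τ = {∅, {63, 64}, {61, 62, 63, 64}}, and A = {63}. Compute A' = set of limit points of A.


A' = {61, 62, 64}

For each x ∈ X, list the open sets U ∈ τ with x ∈ U, then check whether U ∩ (A ∖ {x}) ≠ ∅ for every such U.
  x = 61: opens ∋ x are {61, 62, 63, 64}; each meets A ∖ {61}, so x IS a limit point.
  x = 62: opens ∋ x are {61, 62, 63, 64}; each meets A ∖ {62}, so x IS a limit point.
  x = 63: open {63, 64} ∋ x has {63, 64} ∩ (A ∖ {63}) = ∅, so x is NOT a limit point.
  x = 64: opens ∋ x are {63, 64}, {61, 62, 63, 64}; each meets A ∖ {64}, so x IS a limit point.
Collecting: A' = {61, 62, 64}.


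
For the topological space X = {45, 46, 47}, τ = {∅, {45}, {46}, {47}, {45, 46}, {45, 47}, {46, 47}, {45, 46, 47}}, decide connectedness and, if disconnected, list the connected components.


(X, τ) is disconnected; components = [{45}, {46}, {47}].

Find clopen sets (U ∈ τ with X ∖ U ∈ τ):
  U = ∅, X ∖ U = {45, 46, 47} — both open, so U is clopen.
  U = {45}, X ∖ U = {46, 47} — both open, so U is clopen.
  U = {46}, X ∖ U = {45, 47} — both open, so U is clopen.
  U = {47}, X ∖ U = {45, 46} — both open, so U is clopen.
  U = {45, 46}, X ∖ U = {47} — both open, so U is clopen.
  U = {45, 47}, X ∖ U = {46} — both open, so U is clopen.
  U = {46, 47}, X ∖ U = {45} — both open, so U is clopen.
  U = {45, 46, 47}, X ∖ U = ∅ — both open, so U is clopen.
Nontrivial clopen(s) exist: e.g. {46, 47}. So (X, τ) is disconnected.
Compute connected components by grouping points that agree on all clopens:
  component: {45}
  component: {46}
  component: {47}


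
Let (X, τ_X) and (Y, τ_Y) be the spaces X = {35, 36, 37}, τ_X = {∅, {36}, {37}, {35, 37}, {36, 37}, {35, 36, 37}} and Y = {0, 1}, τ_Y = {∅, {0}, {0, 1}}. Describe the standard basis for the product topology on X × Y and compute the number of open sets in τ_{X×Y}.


Basis B = {∅ × ∅, {36} × {0}, {37} × {0}, {35, 37} × {0}, {36} × {0, 1}, {36, 37} × {0}, {37} × {0, 1}, {35, 36, 37} × {0}, {35, 37} × {0, 1}, {36, 37} × {0, 1}, {35, 36, 37} × {0, 1}}; |τ_{X×Y}| = 18.

Enumerate products U × V with U ∈ τ_X, V ∈ τ_Y (deduplicated):
  ∅ × ∅ = {} (∅)
  {36} × {0} = {(36,0)}
  {37} × {0} = {(37,0)}
  {35, 37} × {0} = {(35,0), (37,0)}
  {36} × {0, 1} = {(36,0), (36,1)}
  {36, 37} × {0} = {(36,0), (37,0)}
  {37} × {0, 1} = {(37,0), (37,1)}
  {35, 36, 37} × {0} = {(35,0), (36,0), (37,0)}
  {35, 37} × {0, 1} = {(35,0), (35,1), (37,0), (37,1)}
  {36, 37} × {0, 1} = {(36,0), (36,1), (37,0), (37,1)}
  {35, 36, 37} × {0, 1} = {(35,0), (35,1), (36,0), (36,1), (37,0), (37,1)}
These 11 distinct sets form the basis B.
Close under arbitrary unions to get τ_{X×Y}; counting gives |τ_{X×Y}| = 18.


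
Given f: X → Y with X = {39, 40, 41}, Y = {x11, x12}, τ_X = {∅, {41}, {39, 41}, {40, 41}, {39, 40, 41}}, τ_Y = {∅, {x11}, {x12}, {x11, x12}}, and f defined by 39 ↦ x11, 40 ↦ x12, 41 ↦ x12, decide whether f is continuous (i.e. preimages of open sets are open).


f is NOT continuous.

Compute f^{-1}(U) for each U ∈ τ_Y:
  U = ∅: f^{-1}(U) = ∅ ∈ τ_X ✓.
  U = {x11}: f^{-1}(U) = {39} ∉ τ_X ✗.
  U = {x12}: f^{-1}(U) = {40, 41} ∈ τ_X ✓.
  U = {x11, x12}: f^{-1}(U) = {39, 40, 41} ∈ τ_X ✓.
Found U = {x11} with f^{-1}(U) = {39} not in τ_X. Therefore f is NOT continuous.


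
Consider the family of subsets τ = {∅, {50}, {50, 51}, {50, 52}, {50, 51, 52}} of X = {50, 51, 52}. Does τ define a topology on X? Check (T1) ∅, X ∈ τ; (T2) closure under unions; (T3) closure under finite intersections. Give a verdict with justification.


τ IS a topology on X.

Axiom (T1): ∅ ∈ τ? Yes; X ∈ τ? Yes.
Axiom (T2/T3): check pairwise unions and intersections of members of τ.
All pairwise intersections and unions checked — each lies in τ. Therefore τ satisfies (T1), (T2), (T3): it IS a topology on X.


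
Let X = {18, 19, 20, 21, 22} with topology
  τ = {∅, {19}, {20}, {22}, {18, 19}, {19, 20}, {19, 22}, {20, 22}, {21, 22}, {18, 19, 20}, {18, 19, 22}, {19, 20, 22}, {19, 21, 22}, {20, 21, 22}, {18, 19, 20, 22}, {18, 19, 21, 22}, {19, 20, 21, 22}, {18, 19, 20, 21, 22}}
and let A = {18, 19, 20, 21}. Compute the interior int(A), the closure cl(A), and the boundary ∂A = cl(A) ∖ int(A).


int(A) = {18, 19, 20}, cl(A) = {18, 19, 20, 21}, ∂A = {21}.

Closed sets in (X, τ) are complements of opens:
  closed(X, τ) = {∅, {18}, {20}, {21}, {18, 19}, {18, 20}, {18, 21}, {20, 21}, {21, 22}, {18, 19, 20}, {18, 19, 21}, {18, 20, 21}, {18, 21, 22}, {20, 21, 22}, {18, 19, 20, 21}, {18, 19, 21, 22}, {18, 20, 21, 22}, {18, 19, 20, 21, 22}}.
int(A) = ⋃ {U ∈ τ : U ⊆ A}. Opens contained in A: ∅, {19}, {20}, {18, 19}, {19, 20}, {18, 19, 20}.
Taking the union of these: int(A) = {18, 19, 20}.
cl(A) = ⋂ {C closed : A ⊆ C}. Closed sets containing A: {18, 19, 20, 21}, {18, 19, 20, 21, 22}.
Intersecting these: cl(A) = {18, 19, 20, 21}.
∂A = cl(A) ∖ int(A) = {18, 19, 20, 21} ∖ {18, 19, 20} = {21}.


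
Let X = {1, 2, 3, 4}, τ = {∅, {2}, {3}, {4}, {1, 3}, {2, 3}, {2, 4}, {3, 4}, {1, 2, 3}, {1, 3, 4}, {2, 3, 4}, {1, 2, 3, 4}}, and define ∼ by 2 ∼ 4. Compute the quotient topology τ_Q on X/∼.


X/∼ = {[1], [2=4], [3]}; |τ_Q| = 6.

Equivalence classes: [1], [2=4], [3].
Quotient map π: X → X/∼ sends 1 ↦ [1], 2 ↦ [2=4], 3 ↦ [3], 4 ↦ [2=4].
For each subset V ⊆ X/∼, compute π^{-1}(V) ⊆ X and check whether π^{-1}(V) ∈ τ. V is open in τ_Q iff π^{-1}(V) ∈ τ.
  V = {}: π^{-1}(V) = ∅ ∈ τ ✓.
  V = {[1]}: π^{-1}(V) = {1} ∉ τ ✗.
  V = {[2=4]}: π^{-1}(V) = {2, 4} ∈ τ ✓.
  V = {[1], [2=4]}: π^{-1}(V) = {1, 2, 4} ∉ τ ✗.
  V = {[3]}: π^{-1}(V) = {3} ∈ τ ✓.
  V = {[1], [3]}: π^{-1}(V) = {1, 3} ∈ τ ✓.
  V = {[2=4], [3]}: π^{-1}(V) = {2, 3, 4} ∈ τ ✓.
  V = {[1], [2=4], [3]}: π^{-1}(V) = {1, 2, 3, 4} ∈ τ ✓.
Open sets in the quotient: τ_Q = {{}, {[2=4]}, {[3]}, {[1], [3]}, {[2=4], [3]}, {[1], [2=4], [3]}} (6 elements).


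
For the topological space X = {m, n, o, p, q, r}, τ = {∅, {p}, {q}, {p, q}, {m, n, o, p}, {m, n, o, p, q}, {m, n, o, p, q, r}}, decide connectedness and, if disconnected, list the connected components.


(X, τ) is connected.

Find clopen sets (U ∈ τ with X ∖ U ∈ τ):
  U = ∅, X ∖ U = {m, n, o, p, q, r} — both open, so U is clopen.
  U = {m, n, o, p, q, r}, X ∖ U = ∅ — both open, so U is clopen.
Only trivial clopens (∅ and X) exist, so (X, τ) is connected.
Compute connected components by grouping points that agree on all clopens:
  component: {m, n, o, p, q, r}


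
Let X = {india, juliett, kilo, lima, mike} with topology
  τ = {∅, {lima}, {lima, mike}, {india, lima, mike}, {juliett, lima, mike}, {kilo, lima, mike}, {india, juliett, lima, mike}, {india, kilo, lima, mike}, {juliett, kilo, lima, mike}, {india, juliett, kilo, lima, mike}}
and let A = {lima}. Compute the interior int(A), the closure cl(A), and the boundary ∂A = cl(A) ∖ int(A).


int(A) = {lima}, cl(A) = {india, juliett, kilo, lima, mike}, ∂A = {india, juliett, kilo, mike}.

Closed sets in (X, τ) are complements of opens:
  closed(X, τ) = {∅, {india}, {juliett}, {kilo}, {india, juliett}, {india, kilo}, {juliett, kilo}, {india, juliett, kilo}, {india, juliett, kilo, mike}, {india, juliett, kilo, lima, mike}}.
int(A) = ⋃ {U ∈ τ : U ⊆ A}. Opens contained in A: ∅, {lima}.
Taking the union of these: int(A) = {lima}.
cl(A) = ⋂ {C closed : A ⊆ C}. Closed sets containing A: {india, juliett, kilo, lima, mike}.
Intersecting these: cl(A) = {india, juliett, kilo, lima, mike}.
∂A = cl(A) ∖ int(A) = {india, juliett, kilo, lima, mike} ∖ {lima} = {india, juliett, kilo, mike}.


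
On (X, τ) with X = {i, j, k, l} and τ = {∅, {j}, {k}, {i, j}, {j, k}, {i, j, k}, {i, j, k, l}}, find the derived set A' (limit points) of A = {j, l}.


A' = {i, l}

For each x ∈ X, list the open sets U ∈ τ with x ∈ U, then check whether U ∩ (A ∖ {x}) ≠ ∅ for every such U.
  x = i: opens ∋ x are {i, j}, {i, j, k}, {i, j, k, l}; each meets A ∖ {i}, so x IS a limit point.
  x = j: open {j} ∋ x has {j} ∩ (A ∖ {j}) = ∅, so x is NOT a limit point.
  x = k: open {k} ∋ x has {k} ∩ (A ∖ {k}) = ∅, so x is NOT a limit point.
  x = l: opens ∋ x are {i, j, k, l}; each meets A ∖ {l}, so x IS a limit point.
Collecting: A' = {i, l}.


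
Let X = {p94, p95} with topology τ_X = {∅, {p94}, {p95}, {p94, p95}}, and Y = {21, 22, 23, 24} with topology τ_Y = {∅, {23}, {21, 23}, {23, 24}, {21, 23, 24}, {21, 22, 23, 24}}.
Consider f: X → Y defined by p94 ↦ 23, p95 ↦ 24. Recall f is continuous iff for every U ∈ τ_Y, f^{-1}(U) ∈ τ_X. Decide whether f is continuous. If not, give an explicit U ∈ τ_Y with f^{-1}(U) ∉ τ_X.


f IS continuous.

Compute f^{-1}(U) for each U ∈ τ_Y:
  U = ∅: f^{-1}(U) = ∅ ∈ τ_X ✓.
  U = {23}: f^{-1}(U) = {p94} ∈ τ_X ✓.
  U = {21, 23}: f^{-1}(U) = {p94} ∈ τ_X ✓.
  U = {23, 24}: f^{-1}(U) = {p94, p95} ∈ τ_X ✓.
  U = {21, 23, 24}: f^{-1}(U) = {p94, p95} ∈ τ_X ✓.
  U = {21, 22, 23, 24}: f^{-1}(U) = {p94, p95} ∈ τ_X ✓.
Every preimage lies in τ_X, so f IS continuous.


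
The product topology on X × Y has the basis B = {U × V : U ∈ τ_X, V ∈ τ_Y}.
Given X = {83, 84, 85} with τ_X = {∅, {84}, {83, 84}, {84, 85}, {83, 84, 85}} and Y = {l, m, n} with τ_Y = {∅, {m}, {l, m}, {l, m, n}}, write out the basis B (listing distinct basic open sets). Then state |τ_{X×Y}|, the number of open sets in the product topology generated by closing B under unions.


Basis B = {∅ × ∅, {84} × {m}, {83, 84} × {m}, {84} × {l, m}, {84, 85} × {m}, {83, 84, 85} × {m}, {84} × {l, m, n}, {83, 84} × {l, m}, {84, 85} × {l, m}, {83, 84} × {l, m, n}, {83, 84, 85} × {l, m}, {84, 85} × {l, m, n}, {83, 84, 85} × {l, m, n}}; |τ_{X×Y}| = 30.

Enumerate products U × V with U ∈ τ_X, V ∈ τ_Y (deduplicated):
  ∅ × ∅ = {} (∅)
  {84} × {m} = {(84,m)}
  {83, 84} × {m} = {(83,m), (84,m)}
  {84} × {l, m} = {(84,l), (84,m)}
  {84, 85} × {m} = {(84,m), (85,m)}
  {83, 84, 85} × {m} = {(83,m), (84,m), (85,m)}
  {84} × {l, m, n} = {(84,l), (84,m), (84,n)}
  {83, 84} × {l, m} = {(83,l), (83,m), (84,l), (84,m)}
  {84, 85} × {l, m} = {(84,l), (84,m), (85,l), (85,m)}
  {83, 84} × {l, m, n} = {(83,l), (83,m), (83,n), (84,l), (84,m), (84,n)}
  {83, 84, 85} × {l, m} = {(83,l), (83,m), (84,l), (84,m), (85,l), (85,m)}
  {84, 85} × {l, m, n} = {(84,l), (84,m), (84,n), (85,l), (85,m), (85,n)}
  {83, 84, 85} × {l, m, n} = {(83,l), (83,m), (83,n), (84,l), (84,m), (84,n), (85,l), (85,m), (85,n)}
These 13 distinct sets form the basis B.
Close under arbitrary unions to get τ_{X×Y}; counting gives |τ_{X×Y}| = 30.
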